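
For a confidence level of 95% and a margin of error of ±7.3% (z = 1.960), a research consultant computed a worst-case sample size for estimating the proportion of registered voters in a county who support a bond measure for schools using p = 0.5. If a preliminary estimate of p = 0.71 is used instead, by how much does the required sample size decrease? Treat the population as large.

Conservative (p = 0.5): n = 1.960² × 0.25 / 0.073² ≈ 180.22 → 181.
Using p = 0.71: p(1−p) = 0.2059, so n = 1.960² × 0.2059 / 0.073² ≈ 148.43 → 149.
Reduction: 181 − 149 = 32.

32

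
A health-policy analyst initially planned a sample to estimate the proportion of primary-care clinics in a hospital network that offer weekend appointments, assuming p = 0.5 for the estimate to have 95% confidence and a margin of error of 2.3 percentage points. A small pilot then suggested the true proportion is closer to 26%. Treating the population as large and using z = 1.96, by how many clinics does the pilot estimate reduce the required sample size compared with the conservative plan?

Conservative (p = 0.5): n = 1.96² × 0.25 / 0.023² ≈ 1815.50 → 1816.
Using p = 0.26: p(1−p) = 0.1924, so n = 1.96² × 0.1924 / 0.023² ≈ 1397.21 → 1398.
Reduction: 1816 − 1398 = 418.

418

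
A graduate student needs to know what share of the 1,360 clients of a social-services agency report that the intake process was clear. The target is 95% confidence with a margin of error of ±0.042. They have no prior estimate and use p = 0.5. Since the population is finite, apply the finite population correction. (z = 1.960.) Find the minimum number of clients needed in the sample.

390

Unadjusted: n₀ = 1.960² × 0.50 × 0.50 / 0.042² ≈ 544.44, so n₀ = 545.
Finite population correction with N = 1,360: n = n₀ / (1 + (n₀−1)/N) = 545 / (1 + 544/1360) = 545 / 1.4000 ≈ 389.29.
Rounding up, n = 390.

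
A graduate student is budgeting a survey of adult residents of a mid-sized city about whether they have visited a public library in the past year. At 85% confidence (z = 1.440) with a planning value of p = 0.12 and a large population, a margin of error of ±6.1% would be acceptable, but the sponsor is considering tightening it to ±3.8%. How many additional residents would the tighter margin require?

At ±6.1%: n = 1.440² × 0.1056 / 0.061² ≈ 58.85 → 59.
At ±3.8%: n = 1.440² × 0.1056 / 0.038² ≈ 151.64 → 152.
Additional respondents: 152 − 59 = 93.

93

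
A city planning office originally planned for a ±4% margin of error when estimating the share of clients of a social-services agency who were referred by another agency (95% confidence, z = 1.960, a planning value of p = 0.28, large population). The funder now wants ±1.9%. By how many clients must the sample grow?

At ±4%: n = 1.960² × 0.2016 / 0.040² ≈ 484.04 → 485.
At ±1.9%: n = 1.960² × 0.2016 / 0.019² ≈ 2145.34 → 2146.
Additional respondents: 2146 − 485 = 1661.

1661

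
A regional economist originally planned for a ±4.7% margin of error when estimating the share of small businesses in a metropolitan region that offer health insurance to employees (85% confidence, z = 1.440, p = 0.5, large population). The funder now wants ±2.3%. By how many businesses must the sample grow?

745

At ±4.7%: n = 1.440² × 0.2500 / 0.047² ≈ 234.68 → 235.
At ±2.3%: n = 1.440² × 0.2500 / 0.023² ≈ 979.96 → 980.
Additional respondents: 980 − 235 = 745.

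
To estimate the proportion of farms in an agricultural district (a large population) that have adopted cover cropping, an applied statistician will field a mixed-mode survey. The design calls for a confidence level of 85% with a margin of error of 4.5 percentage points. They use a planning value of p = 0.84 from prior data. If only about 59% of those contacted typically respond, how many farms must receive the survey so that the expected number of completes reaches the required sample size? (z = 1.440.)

234

Completed interviews needed: n₀ = 1.440² × 0.1344 / 0.045² ≈ 137.63 → 138.
At a 59% response rate, contacts needed = 138 / 0.59 ≈ 233.90 → 234.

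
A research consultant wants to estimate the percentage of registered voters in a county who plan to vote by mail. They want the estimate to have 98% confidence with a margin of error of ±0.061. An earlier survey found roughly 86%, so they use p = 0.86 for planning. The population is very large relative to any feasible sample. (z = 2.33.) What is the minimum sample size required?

With p = 0.86, p(1−p) = 0.1204.
n = z²·p(1−p)/E² = 2.33² × 0.1204 / 0.061² = 5.4289 × 0.1204 / 0.003721 ≈ 175.66.
Rounding up gives n = 176.

176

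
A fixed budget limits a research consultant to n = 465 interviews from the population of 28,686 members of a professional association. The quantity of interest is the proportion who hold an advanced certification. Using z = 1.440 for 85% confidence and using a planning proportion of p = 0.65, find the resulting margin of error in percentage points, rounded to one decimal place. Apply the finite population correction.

Finite-population factor: (N−n)/(N−1) = (28686−465)/(28686−1) = 0.9838.
SE(p̂) = √[p(1−p)/n · (N−n)/(N−1)] = √[0.2275/465 × 0.9838] = 0.02194.
E = z × SE = 1.440 × 0.02194 = 0.03159 ≈ 3.2 percentage points.

3.2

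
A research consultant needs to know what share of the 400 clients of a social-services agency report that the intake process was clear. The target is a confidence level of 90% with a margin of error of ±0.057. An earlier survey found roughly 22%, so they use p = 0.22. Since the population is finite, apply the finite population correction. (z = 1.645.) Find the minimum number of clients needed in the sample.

Unadjusted: n₀ = 1.645² × 0.22 × 0.78 / 0.057² ≈ 142.92, so n₀ = 143.
Finite population correction with N = 400: n = n₀ / (1 + (n₀−1)/N) = 143 / (1 + 142/400) = 143 / 1.3550 ≈ 105.54.
Rounding up, n = 106.

106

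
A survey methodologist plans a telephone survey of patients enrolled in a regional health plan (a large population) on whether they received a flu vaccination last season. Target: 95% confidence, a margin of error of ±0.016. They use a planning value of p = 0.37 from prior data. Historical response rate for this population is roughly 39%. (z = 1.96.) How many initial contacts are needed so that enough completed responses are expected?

8970

Completed interviews needed: n₀ = 1.96² × 0.2331 / 0.016² ≈ 3497.96 → 3498.
At a 39% response rate, contacts needed = 3498 / 0.39 ≈ 8969.23 → 8970.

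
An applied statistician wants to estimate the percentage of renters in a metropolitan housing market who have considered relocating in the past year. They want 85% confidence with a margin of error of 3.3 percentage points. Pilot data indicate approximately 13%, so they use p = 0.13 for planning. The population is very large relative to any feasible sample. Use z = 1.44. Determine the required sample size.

216

With p = 0.13, p(1−p) = 0.1131.
n = z²·p(1−p)/E² = 1.44² × 0.1131 / 0.033² = 2.0736 × 0.1131 / 0.001089 ≈ 215.36.
Rounding up gives n = 216.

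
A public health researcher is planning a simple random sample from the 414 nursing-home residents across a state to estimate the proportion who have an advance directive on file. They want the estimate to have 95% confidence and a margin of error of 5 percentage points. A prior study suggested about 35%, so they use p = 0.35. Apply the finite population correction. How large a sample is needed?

For 95% confidence, z = 1.960.
Unadjusted: n₀ = 1.960² × 0.35 × 0.65 / 0.050² ≈ 349.59, so n₀ = 350.
Finite population correction with N = 414: n = n₀ / (1 + (n₀−1)/N) = 350 / (1 + 349/414) = 350 / 1.8430 ≈ 189.91.
Rounding up, n = 190.

190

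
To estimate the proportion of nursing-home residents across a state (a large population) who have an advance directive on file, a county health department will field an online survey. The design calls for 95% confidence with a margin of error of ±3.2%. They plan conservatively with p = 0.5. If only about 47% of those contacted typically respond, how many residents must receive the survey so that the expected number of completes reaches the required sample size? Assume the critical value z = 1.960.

1996

Completed interviews needed: n₀ = 1.960² × 0.2500 / 0.032² ≈ 937.89 → 938.
At a 47% response rate, contacts needed = 938 / 0.47 ≈ 1995.74 → 1996.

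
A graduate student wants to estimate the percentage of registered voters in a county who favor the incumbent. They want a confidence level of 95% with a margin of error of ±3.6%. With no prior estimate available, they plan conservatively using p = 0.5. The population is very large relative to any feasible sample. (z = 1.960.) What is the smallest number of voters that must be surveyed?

With p = 0.5, p(1−p) = 0.25.
n = z²·p(1−p)/E² = 1.960² × 0.2500 / 0.036² = 3.8416 × 0.2500 / 0.001296 ≈ 741.05.
Rounding up gives n = 742.

742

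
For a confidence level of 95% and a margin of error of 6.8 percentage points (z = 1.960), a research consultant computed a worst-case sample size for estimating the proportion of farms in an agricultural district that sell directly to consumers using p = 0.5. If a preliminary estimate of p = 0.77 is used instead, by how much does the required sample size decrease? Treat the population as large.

60

Conservative (p = 0.5): n = 1.960² × 0.25 / 0.068² ≈ 207.70 → 208.
Using p = 0.77: p(1−p) = 0.1771, so n = 1.960² × 0.1771 / 0.068² ≈ 147.13 → 148.
Reduction: 208 − 148 = 60.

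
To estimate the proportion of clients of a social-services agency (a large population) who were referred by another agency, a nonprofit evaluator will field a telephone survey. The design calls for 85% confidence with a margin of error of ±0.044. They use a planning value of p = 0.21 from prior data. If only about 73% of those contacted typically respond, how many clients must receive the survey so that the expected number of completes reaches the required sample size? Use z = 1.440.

Completed interviews needed: n₀ = 1.440² × 0.1659 / 0.044² ≈ 177.69 → 178.
At a 73% response rate, contacts needed = 178 / 0.73 ≈ 243.84 → 244.

244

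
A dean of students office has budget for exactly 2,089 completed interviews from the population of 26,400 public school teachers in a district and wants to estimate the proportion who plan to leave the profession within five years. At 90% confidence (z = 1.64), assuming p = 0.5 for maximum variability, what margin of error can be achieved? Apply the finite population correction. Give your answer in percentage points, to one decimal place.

1.7

Finite-population factor: (N−n)/(N−1) = (26400−2089)/(26400−1) = 0.9209.
SE(p̂) = √[p(1−p)/n · (N−n)/(N−1)] = √[0.2500/2089 × 0.9209] = 0.01050.
E = z × SE = 1.64 × 0.01050 = 0.01722 ≈ 1.7 percentage points.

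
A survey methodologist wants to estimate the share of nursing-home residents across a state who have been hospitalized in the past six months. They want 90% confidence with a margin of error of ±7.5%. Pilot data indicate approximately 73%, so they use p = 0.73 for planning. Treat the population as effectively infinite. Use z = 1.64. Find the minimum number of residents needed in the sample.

95

With p = 0.73, p(1−p) = 0.1971.
n = z²·p(1−p)/E² = 1.64² × 0.1971 / 0.075² = 2.6896 × 0.1971 / 0.005625 ≈ 94.24.
Rounding up gives n = 95.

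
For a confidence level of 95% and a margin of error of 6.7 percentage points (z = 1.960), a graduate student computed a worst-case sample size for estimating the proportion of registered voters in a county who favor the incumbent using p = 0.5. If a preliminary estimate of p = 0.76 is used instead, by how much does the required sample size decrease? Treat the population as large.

57

Conservative (p = 0.5): n = 1.960² × 0.25 / 0.067² ≈ 213.95 → 214.
Using p = 0.76: p(1−p) = 0.1824, so n = 1.960² × 0.1824 / 0.067² ≈ 156.09 → 157.
Reduction: 214 − 157 = 57.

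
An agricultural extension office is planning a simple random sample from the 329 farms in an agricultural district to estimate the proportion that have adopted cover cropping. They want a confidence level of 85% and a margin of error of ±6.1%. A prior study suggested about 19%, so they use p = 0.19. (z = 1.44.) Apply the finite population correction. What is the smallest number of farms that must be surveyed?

Unadjusted: n₀ = 1.44² × 0.19 × 0.81 / 0.061² ≈ 85.76, so n₀ = 86.
Finite population correction with N = 329: n = n₀ / (1 + (n₀−1)/N) = 86 / (1 + 85/329) = 86 / 1.2584 ≈ 68.34.
Rounding up, n = 69.

69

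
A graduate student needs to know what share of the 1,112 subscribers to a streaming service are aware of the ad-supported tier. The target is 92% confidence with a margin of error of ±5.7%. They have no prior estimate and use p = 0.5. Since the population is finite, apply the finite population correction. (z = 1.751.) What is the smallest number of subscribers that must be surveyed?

195

Unadjusted: n₀ = 1.751² × 0.50 × 0.50 / 0.057² ≈ 235.92, so n₀ = 236.
Finite population correction with N = 1,112: n = n₀ / (1 + (n₀−1)/N) = 236 / (1 + 235/1112) = 236 / 1.2113 ≈ 194.83.
Rounding up, n = 195.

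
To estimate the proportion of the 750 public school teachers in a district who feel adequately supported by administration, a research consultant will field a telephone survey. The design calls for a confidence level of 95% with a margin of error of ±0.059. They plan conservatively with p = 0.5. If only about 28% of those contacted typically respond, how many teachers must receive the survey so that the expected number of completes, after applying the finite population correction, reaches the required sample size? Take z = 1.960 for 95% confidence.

722

Completed interviews needed (unadjusted): n₀ = 1.960² × 0.2500 / 0.059² ≈ 275.90 → 276.
FPC for N = 750: n = 276 / (1 + 275/750) = 276 / 1.3667 ≈ 201.95 → 202.
At a 28% response rate, contacts needed = 202 / 0.28 ≈ 721.43 → 722.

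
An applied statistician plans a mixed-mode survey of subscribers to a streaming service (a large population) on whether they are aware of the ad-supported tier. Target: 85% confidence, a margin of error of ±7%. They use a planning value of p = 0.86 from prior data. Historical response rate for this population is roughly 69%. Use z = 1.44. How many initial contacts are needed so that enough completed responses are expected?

74

Completed interviews needed: n₀ = 1.44² × 0.1204 / 0.070² ≈ 50.95 → 51.
At a 69% response rate, contacts needed = 51 / 0.69 ≈ 73.91 → 74.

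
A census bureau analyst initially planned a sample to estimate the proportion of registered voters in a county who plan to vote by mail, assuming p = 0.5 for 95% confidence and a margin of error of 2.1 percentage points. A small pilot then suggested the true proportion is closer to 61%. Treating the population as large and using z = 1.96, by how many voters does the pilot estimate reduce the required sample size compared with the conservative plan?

Conservative (p = 0.5): n = 1.96² × 0.25 / 0.021² ≈ 2177.78 → 2178.
Using p = 0.61: p(1−p) = 0.2379, so n = 1.96² × 0.2379 / 0.021² ≈ 2072.37 → 2073.
Reduction: 2178 − 2073 = 105.

105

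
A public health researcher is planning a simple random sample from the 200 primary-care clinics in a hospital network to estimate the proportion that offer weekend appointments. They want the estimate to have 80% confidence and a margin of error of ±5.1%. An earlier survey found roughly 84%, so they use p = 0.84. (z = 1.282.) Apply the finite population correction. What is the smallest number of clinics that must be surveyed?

Unadjusted: n₀ = 1.282² × 0.84 × 0.16 / 0.051² ≈ 84.92, so n₀ = 85.
Finite population correction with N = 200: n = n₀ / (1 + (n₀−1)/N) = 85 / (1 + 84/200) = 85 / 1.4200 ≈ 59.86.
Rounding up, n = 60.

60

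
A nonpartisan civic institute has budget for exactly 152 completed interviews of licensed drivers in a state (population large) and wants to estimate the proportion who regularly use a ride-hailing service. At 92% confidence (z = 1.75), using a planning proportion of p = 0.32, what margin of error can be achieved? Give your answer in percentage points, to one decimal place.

6.6

SE(p̂) = √[p(1−p)/n] = √[0.2176/152] = 0.03784.
E = z × SE = 1.75 × 0.03784 = 0.06621, or 6.6 percentage points.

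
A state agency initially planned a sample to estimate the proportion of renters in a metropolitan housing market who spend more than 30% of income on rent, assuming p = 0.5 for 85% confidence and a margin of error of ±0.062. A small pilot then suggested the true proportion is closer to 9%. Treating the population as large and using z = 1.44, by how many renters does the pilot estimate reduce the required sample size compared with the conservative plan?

90

Conservative (p = 0.5): n = 1.44² × 0.25 / 0.062² ≈ 134.86 → 135.
Using p = 0.09: p(1−p) = 0.0819, so n = 1.44² × 0.0819 / 0.062² ≈ 44.18 → 45.
Reduction: 135 − 45 = 90.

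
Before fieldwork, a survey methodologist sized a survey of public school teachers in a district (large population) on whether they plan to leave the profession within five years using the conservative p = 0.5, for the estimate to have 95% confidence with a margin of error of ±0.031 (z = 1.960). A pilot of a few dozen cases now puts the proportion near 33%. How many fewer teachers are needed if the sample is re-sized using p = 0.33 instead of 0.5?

Conservative (p = 0.5): n = 1.960² × 0.25 / 0.031² ≈ 999.38 → 1000.
Using p = 0.33: p(1−p) = 0.2211, so n = 1.960² × 0.2211 / 0.031² ≈ 883.85 → 884.
Reduction: 1000 − 884 = 116.

116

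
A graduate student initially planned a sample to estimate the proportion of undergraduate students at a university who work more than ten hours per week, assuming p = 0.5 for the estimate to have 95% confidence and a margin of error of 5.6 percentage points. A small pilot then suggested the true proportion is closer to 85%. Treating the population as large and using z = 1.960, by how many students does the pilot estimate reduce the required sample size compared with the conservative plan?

150

Conservative (p = 0.5): n = 1.960² × 0.25 / 0.056² ≈ 306.25 → 307.
Using p = 0.85: p(1−p) = 0.1275, so n = 1.960² × 0.1275 / 0.056² ≈ 156.19 → 157.
Reduction: 307 − 157 = 150.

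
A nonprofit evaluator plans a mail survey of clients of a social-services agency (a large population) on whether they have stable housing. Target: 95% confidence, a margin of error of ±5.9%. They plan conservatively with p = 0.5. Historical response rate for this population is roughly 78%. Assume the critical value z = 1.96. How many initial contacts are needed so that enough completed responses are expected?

Completed interviews needed: n₀ = 1.96² × 0.2500 / 0.059² ≈ 275.90 → 276.
At a 78% response rate, contacts needed = 276 / 0.78 ≈ 353.85 → 354.

354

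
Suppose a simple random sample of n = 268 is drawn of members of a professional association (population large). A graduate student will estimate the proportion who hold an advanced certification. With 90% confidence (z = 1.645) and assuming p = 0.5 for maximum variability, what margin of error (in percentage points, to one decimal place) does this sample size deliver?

SE(p̂) = √[p(1−p)/n] = √[0.2500/268] = 0.03054.
E = z × SE = 1.645 × 0.03054 = 0.05024, or 5.0 percentage points.

5.0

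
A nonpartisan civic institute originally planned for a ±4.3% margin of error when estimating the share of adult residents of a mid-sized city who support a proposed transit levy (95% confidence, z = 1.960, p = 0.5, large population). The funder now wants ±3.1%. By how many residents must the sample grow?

At ±4.3%: n = 1.960² × 0.2500 / 0.043² ≈ 519.42 → 520.
At ±3.1%: n = 1.960² × 0.2500 / 0.031² ≈ 999.38 → 1000.
Additional respondents: 1000 − 520 = 480.

480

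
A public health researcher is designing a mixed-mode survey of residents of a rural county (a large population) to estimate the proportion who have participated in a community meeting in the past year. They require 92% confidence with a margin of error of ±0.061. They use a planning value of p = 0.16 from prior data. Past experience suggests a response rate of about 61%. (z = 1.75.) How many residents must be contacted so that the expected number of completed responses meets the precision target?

182

Completed interviews needed: n₀ = 1.75² × 0.1344 / 0.061² ≈ 110.62 → 111.
At a 61% response rate, contacts needed = 111 / 0.61 ≈ 181.97 → 182.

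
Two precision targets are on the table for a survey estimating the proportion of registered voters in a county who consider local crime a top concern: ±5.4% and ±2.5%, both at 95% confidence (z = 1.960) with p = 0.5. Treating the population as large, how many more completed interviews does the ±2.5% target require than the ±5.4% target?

1207

At ±5.4%: n = 1.960² × 0.2500 / 0.054² ≈ 329.36 → 330.
At ±2.5%: n = 1.960² × 0.2500 / 0.025² ≈ 1536.64 → 1537.
Additional respondents: 1537 − 330 = 1207.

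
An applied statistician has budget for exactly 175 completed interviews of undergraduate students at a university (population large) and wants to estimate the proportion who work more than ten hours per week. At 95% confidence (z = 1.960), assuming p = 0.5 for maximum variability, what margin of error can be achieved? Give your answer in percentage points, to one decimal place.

SE(p̂) = √[p(1−p)/n] = √[0.2500/175] = 0.03780.
E = z × SE = 1.960 × 0.03780 = 0.07408, or 7.4 percentage points.

7.4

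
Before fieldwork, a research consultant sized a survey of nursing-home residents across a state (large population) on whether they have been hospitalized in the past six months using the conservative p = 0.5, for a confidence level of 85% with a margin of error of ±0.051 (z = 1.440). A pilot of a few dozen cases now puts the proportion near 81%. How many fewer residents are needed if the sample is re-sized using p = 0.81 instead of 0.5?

Conservative (p = 0.5): n = 1.440² × 0.25 / 0.051² ≈ 199.31 → 200.
Using p = 0.81: p(1−p) = 0.1539, so n = 1.440² × 0.1539 / 0.051² ≈ 122.69 → 123.
Reduction: 200 − 123 = 77.

77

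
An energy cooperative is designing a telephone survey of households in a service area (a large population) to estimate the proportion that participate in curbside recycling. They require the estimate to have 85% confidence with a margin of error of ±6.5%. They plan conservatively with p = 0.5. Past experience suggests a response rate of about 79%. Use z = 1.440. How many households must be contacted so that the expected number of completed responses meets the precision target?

156

Completed interviews needed: n₀ = 1.440² × 0.2500 / 0.065² ≈ 122.70 → 123.
At a 79% response rate, contacts needed = 123 / 0.79 ≈ 155.70 → 156.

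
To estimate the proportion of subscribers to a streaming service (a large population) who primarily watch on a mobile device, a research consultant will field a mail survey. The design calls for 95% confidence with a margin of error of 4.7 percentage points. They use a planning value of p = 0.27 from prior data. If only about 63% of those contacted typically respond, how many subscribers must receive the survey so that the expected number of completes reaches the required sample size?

545

For 95% confidence, z = 1.960.
Completed interviews needed: n₀ = 1.960² × 0.1971 / 0.047² ≈ 342.77 → 343.
At a 63% response rate, contacts needed = 343 / 0.63 ≈ 544.44 → 545.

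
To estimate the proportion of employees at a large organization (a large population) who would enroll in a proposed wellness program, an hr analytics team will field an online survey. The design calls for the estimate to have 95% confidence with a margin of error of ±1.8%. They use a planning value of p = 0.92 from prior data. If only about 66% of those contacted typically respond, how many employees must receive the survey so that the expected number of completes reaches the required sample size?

1323

For 95% confidence, z = 1.96.
Completed interviews needed: n₀ = 1.96² × 0.0736 / 0.018² ≈ 872.66 → 873.
At a 66% response rate, contacts needed = 873 / 0.66 ≈ 1322.73 → 1323.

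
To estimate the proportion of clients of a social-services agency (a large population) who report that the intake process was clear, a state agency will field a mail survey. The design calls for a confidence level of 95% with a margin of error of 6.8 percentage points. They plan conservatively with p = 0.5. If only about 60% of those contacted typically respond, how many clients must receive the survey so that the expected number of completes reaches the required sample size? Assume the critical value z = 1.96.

Completed interviews needed: n₀ = 1.96² × 0.2500 / 0.068² ≈ 207.70 → 208.
At a 60% response rate, contacts needed = 208 / 0.60 ≈ 346.67 → 347.

347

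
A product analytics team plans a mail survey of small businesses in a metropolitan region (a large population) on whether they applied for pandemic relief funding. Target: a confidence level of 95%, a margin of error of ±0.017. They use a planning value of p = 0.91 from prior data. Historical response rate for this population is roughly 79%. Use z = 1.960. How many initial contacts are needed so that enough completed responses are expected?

1379

Completed interviews needed: n₀ = 1.960² × 0.0819 / 0.017² ≈ 1088.67 → 1089.
At a 79% response rate, contacts needed = 1089 / 0.79 ≈ 1378.48 → 1379.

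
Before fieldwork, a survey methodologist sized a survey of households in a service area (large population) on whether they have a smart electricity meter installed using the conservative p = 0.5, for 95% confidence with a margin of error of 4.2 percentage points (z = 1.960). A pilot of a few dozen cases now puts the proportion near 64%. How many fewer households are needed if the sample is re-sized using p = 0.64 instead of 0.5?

43

Conservative (p = 0.5): n = 1.960² × 0.25 / 0.042² ≈ 544.44 → 545.
Using p = 0.64: p(1−p) = 0.2304, so n = 1.960² × 0.2304 / 0.042² ≈ 501.76 → 502.
Reduction: 545 − 502 = 43.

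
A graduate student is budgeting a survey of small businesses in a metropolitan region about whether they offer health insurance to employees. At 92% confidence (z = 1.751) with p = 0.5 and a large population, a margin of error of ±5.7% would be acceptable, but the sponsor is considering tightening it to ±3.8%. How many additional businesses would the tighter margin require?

295

At ±5.7%: n = 1.751² × 0.2500 / 0.057² ≈ 235.92 → 236.
At ±3.8%: n = 1.751² × 0.2500 / 0.038² ≈ 530.82 → 531.
Additional respondents: 531 − 236 = 295.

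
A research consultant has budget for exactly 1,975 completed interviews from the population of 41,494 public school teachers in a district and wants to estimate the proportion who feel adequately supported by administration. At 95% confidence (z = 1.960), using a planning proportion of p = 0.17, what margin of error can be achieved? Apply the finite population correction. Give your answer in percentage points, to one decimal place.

1.6

Finite-population factor: (N−n)/(N−1) = (41494−1975)/(41494−1) = 0.9524.
SE(p̂) = √[p(1−p)/n · (N−n)/(N−1)] = √[0.1411/1975 × 0.9524] = 0.00825.
E = z × SE = 1.960 × 0.00825 = 0.01617 ≈ 1.6 percentage points.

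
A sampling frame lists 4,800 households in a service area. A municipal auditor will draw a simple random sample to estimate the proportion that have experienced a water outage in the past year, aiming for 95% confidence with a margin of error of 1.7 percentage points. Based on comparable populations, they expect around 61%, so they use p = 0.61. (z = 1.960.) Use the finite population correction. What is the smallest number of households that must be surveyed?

Unadjusted: n₀ = 1.960² × 0.61 × 0.39 / 0.017² ≈ 3162.34, so n₀ = 3163.
Finite population correction with N = 4,800: n = n₀ / (1 + (n₀−1)/N) = 3163 / (1 + 3162/4800) = 3163 / 1.6587 ≈ 1906.86.
Rounding up, n = 1907.

1907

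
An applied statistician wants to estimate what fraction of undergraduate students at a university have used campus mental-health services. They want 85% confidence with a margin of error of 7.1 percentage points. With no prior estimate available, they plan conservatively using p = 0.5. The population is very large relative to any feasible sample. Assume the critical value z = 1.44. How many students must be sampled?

With p = 0.5, p(1−p) = 0.25.
n = z²·p(1−p)/E² = 1.44² × 0.2500 / 0.071² = 2.0736 × 0.2500 / 0.005041 ≈ 102.84.
Rounding up gives n = 103.

103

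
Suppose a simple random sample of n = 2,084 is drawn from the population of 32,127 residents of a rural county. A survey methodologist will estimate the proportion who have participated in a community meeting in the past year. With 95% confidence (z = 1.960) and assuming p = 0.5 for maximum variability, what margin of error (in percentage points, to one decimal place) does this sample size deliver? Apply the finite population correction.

2.1

Finite-population factor: (N−n)/(N−1) = (32127−2084)/(32127−1) = 0.9352.
SE(p̂) = √[p(1−p)/n · (N−n)/(N−1)] = √[0.2500/2084 × 0.9352] = 0.01059.
E = z × SE = 1.960 × 0.01059 = 0.02076 ≈ 2.1 percentage points.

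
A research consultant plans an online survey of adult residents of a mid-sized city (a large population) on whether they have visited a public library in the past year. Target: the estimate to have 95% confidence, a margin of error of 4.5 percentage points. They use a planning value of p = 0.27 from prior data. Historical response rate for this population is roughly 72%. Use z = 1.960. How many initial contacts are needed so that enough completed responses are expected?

520

Completed interviews needed: n₀ = 1.960² × 0.1971 / 0.045² ≈ 373.92 → 374.
At a 72% response rate, contacts needed = 374 / 0.72 ≈ 519.44 → 520.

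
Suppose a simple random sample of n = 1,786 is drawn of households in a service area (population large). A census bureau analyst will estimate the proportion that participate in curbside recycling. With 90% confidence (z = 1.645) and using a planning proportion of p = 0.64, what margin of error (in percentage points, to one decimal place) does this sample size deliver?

1.9

SE(p̂) = √[p(1−p)/n] = √[0.2304/1786] = 0.01136.
E = z × SE = 1.645 × 0.01136 = 0.01868, or 1.9 percentage points.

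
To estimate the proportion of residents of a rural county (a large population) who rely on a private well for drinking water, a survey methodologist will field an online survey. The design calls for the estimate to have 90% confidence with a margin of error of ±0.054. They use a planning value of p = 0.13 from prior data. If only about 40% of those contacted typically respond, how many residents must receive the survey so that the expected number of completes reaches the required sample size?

For 90% confidence, z = 1.645.
Completed interviews needed: n₀ = 1.645² × 0.1131 / 0.054² ≈ 104.96 → 105.
At a 40% response rate, contacts needed = 105 / 0.40 ≈ 262.50 → 263.

263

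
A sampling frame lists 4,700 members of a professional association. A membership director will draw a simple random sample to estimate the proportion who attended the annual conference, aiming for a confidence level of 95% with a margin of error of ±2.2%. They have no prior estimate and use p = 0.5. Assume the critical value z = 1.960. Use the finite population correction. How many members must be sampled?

1396

Unadjusted: n₀ = 1.960² × 0.50 × 0.50 / 0.022² ≈ 1984.30, so n₀ = 1985.
Finite population correction with N = 4,700: n = n₀ / (1 + (n₀−1)/N) = 1985 / (1 + 1984/4700) = 1985 / 1.4221 ≈ 1395.80.
Rounding up, n = 1396.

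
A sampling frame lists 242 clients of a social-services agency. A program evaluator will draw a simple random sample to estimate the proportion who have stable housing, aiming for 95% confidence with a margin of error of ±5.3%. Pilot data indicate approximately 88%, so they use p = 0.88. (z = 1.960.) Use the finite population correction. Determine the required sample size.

91

Unadjusted: n₀ = 1.960² × 0.88 × 0.12 / 0.053² ≈ 144.42, so n₀ = 145.
Finite population correction with N = 242: n = n₀ / (1 + (n₀−1)/N) = 145 / (1 + 144/242) = 145 / 1.5950 ≈ 90.91.
Rounding up, n = 91.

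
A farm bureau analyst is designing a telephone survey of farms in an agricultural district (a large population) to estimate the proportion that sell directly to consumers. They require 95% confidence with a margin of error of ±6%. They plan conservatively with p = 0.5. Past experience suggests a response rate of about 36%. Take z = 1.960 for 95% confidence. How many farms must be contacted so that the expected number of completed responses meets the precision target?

742

Completed interviews needed: n₀ = 1.960² × 0.2500 / 0.060² ≈ 266.78 → 267.
At a 36% response rate, contacts needed = 267 / 0.36 ≈ 741.67 → 742.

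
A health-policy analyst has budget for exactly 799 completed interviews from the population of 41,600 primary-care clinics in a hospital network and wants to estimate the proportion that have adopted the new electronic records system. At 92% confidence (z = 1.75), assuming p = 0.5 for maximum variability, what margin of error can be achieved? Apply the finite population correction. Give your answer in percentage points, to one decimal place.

Finite-population factor: (N−n)/(N−1) = (41600−799)/(41600−1) = 0.9808.
SE(p̂) = √[p(1−p)/n · (N−n)/(N−1)] = √[0.2500/799 × 0.9808] = 0.01752.
E = z × SE = 1.75 × 0.01752 = 0.03066 ≈ 3.1 percentage points.

3.1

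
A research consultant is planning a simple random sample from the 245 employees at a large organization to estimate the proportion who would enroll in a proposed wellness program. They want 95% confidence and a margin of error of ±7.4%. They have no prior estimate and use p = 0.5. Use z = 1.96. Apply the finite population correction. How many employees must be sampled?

Unadjusted: n₀ = 1.96² × 0.50 × 0.50 / 0.074² ≈ 175.38, so n₀ = 176.
Finite population correction with N = 245: n = n₀ / (1 + (n₀−1)/N) = 176 / (1 + 175/245) = 176 / 1.7143 ≈ 102.67.
Rounding up, n = 103.

103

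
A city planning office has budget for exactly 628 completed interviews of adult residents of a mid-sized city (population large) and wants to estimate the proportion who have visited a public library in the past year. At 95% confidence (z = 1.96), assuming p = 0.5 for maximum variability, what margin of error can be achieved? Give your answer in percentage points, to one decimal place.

3.9

SE(p̂) = √[p(1−p)/n] = √[0.2500/628] = 0.01995.
E = z × SE = 1.96 × 0.01995 = 0.03911, or 3.9 percentage points.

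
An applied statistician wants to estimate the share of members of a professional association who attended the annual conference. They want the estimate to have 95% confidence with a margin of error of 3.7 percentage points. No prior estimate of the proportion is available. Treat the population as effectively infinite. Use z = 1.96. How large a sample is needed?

With no prior estimate, use p = 0.5, giving p(1−p) = 0.25.
n = z²·p(1−p)/E² = 1.96² × 0.2500 / 0.037² = 3.8416 × 0.2500 / 0.001369 ≈ 701.53.
Rounding up gives n = 702.

702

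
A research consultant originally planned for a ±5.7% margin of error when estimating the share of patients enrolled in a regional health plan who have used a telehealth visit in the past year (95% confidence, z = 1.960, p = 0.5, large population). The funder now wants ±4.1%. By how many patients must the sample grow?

At ±5.7%: n = 1.960² × 0.2500 / 0.057² ≈ 295.60 → 296.
At ±4.1%: n = 1.960² × 0.2500 / 0.041² ≈ 571.33 → 572.
Additional respondents: 572 − 296 = 276.

276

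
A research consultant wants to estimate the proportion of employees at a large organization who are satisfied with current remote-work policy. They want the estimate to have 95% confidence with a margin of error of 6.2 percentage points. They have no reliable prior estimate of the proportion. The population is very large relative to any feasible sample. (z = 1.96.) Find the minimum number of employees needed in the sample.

With no prior estimate, use p = 0.5, giving p(1−p) = 0.25.
n = z²·p(1−p)/E² = 1.96² × 0.2500 / 0.062² = 3.8416 × 0.2500 / 0.003844 ≈ 249.84.
Rounding up gives n = 250.

250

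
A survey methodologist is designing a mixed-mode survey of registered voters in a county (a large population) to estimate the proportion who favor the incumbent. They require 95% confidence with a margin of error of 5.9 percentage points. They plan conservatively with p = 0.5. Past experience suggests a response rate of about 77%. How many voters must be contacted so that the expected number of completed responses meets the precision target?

359

For 95% confidence, z = 1.96.
Completed interviews needed: n₀ = 1.96² × 0.2500 / 0.059² ≈ 275.90 → 276.
At a 77% response rate, contacts needed = 276 / 0.77 ≈ 358.44 → 359.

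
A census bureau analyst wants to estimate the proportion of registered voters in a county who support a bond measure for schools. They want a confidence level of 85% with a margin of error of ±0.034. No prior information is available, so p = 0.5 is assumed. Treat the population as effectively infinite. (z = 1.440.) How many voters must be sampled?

449

With p = 0.5, p(1−p) = 0.25.
n = z²·p(1−p)/E² = 1.440² × 0.2500 / 0.034² = 2.0736 × 0.2500 / 0.001156 ≈ 448.44.
Rounding up gives n = 449.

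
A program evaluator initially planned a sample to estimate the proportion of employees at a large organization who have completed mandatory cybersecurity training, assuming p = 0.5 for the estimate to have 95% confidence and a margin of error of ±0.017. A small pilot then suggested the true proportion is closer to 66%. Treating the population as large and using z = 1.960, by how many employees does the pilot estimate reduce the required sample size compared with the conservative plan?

341

Conservative (p = 0.5): n = 1.960² × 0.25 / 0.017² ≈ 3323.18 → 3324.
Using p = 0.66: p(1−p) = 0.2244, so n = 1.960² × 0.2244 / 0.017² ≈ 2982.89 → 2983.
Reduction: 3324 − 2983 = 341.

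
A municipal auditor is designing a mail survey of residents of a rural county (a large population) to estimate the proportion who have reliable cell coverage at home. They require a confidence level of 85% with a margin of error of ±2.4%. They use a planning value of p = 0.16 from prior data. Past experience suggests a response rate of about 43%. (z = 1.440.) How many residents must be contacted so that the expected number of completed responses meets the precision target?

Completed interviews needed: n₀ = 1.440² × 0.1344 / 0.024² ≈ 483.84 → 484.
At a 43% response rate, contacts needed = 484 / 0.43 ≈ 1125.58 → 1126.

1126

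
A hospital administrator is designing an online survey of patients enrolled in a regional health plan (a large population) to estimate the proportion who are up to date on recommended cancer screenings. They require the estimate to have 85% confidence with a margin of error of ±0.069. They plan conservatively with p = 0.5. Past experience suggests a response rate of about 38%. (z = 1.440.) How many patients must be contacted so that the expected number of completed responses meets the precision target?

Completed interviews needed: n₀ = 1.440² × 0.2500 / 0.069² ≈ 108.88 → 109.
At a 38% response rate, contacts needed = 109 / 0.38 ≈ 286.84 → 287.

287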